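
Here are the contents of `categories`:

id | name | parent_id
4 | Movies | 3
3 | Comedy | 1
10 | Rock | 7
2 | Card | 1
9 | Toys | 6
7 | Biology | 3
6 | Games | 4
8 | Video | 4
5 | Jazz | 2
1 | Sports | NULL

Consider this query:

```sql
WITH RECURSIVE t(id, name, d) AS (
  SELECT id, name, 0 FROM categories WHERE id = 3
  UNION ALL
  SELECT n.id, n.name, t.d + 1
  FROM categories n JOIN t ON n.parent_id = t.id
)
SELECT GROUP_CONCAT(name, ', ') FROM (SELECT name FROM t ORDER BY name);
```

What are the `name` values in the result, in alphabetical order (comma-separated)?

Biology, Comedy, Games, Movies, Rock, Toys, Video

Base: id=3 (Comedy) at d 0.
Iteration 1: rows with parent_id in {3} -> Movies (id 4, d 1), Biology (id 7, d 1).
Iteration 2: rows with parent_id in {4,7} -> Games (id 6, d 2), Video (id 8, d 2), Rock (id 10, d 2).
Iteration 3: rows with parent_id in {6,8,10} -> Toys (id 9, d 3).
Iteration 4: no rows with parent_id in {9}; recursion stops.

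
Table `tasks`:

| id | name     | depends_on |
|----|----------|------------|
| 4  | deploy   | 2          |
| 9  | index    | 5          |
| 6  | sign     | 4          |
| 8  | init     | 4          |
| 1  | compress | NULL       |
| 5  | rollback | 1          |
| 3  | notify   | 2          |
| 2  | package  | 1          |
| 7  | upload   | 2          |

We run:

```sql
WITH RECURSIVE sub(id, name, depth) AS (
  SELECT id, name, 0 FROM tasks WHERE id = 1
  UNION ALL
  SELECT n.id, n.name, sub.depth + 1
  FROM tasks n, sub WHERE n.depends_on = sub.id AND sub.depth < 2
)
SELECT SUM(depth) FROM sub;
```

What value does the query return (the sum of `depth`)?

10

Base: id=1 (compress) at depth 0.
Iteration 1: rows with depends_on in {1} -> package (id 2, depth 1), rollback (id 5, depth 1).
Iteration 2: rows with depends_on in {2,5} -> notify (id 3, depth 2), deploy (id 4, depth 2), upload (id 7, depth 2), index (id 9, depth 2).
Iteration 3: depth < 2 fails for all current rows; recursion stops.
SUM(depth) = 0 + 1 + 1 + 2 + 2 + 2 + 2 = 10.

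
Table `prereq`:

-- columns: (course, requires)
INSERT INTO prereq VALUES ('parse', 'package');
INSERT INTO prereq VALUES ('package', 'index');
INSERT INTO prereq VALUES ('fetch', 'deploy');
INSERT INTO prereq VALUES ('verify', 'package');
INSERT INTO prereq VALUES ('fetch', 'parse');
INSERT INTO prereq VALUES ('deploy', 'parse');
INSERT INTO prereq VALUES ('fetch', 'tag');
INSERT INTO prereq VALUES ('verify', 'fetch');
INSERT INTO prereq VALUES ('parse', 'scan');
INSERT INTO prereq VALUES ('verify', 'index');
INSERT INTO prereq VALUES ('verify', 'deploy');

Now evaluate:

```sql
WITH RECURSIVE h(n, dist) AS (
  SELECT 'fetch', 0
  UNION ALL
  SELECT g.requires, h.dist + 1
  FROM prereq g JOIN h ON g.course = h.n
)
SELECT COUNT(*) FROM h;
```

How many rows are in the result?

11

Base: (fetch, dist=0).
Iteration 1: edges from {fetch} -> (deploy, dist=1), (parse, dist=1), (tag, dist=1).
Iteration 2: edges from {deploy,parse,tag} -> (package, dist=2), (parse, dist=2), (scan, dist=2).
Iteration 3: edges from {package,parse,scan} -> (index, dist=3), (package, dist=3), (scan, dist=3).
Iteration 4: edges from {index,package,scan} -> (index, dist=4).
Iteration 5: no outgoing edges from {index}; recursion stops.
Total rows emitted: 11.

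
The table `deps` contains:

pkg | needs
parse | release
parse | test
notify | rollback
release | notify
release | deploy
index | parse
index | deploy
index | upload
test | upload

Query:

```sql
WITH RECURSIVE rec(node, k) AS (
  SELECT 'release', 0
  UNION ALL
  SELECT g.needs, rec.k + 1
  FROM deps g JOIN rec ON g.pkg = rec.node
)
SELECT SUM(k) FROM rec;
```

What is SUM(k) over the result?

4

Base: (release, k=0).
Iteration 1: edges from {release} -> (deploy, k=1), (notify, k=1).
Iteration 2: edges from {deploy,notify} -> (rollback, k=2).
Iteration 3: no outgoing edges from {rollback}; recursion stops.
SUM(k) = 0 + 1 + 1 + 2 = 4.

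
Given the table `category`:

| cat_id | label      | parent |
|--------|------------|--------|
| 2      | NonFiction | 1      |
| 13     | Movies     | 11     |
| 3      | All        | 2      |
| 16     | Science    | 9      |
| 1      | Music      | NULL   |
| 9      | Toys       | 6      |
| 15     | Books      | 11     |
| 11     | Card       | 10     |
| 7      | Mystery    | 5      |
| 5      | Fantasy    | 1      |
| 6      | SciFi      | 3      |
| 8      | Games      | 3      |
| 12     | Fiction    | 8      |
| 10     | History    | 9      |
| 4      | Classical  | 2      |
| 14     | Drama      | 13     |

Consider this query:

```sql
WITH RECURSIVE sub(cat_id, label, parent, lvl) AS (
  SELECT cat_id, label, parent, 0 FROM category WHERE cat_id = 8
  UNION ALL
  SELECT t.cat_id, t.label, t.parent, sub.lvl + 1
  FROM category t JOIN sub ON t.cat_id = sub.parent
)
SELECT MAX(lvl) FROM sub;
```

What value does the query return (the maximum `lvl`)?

Base: cat_id=8 (Games), parent=3, lvl 0.
Iteration 1: join on cat_id=3 -> All (id 3, parent=2, lvl 1).
Iteration 2: join on cat_id=2 -> NonFiction (id 2, parent=1, lvl 2).
Iteration 3: join on cat_id=1 -> Music (id 1, parent=NULL, lvl 3).
Iteration 4: parent is NULL; no match; recursion stops.
lvl values: 0, 1, 2, 3; the maximum is 3.

3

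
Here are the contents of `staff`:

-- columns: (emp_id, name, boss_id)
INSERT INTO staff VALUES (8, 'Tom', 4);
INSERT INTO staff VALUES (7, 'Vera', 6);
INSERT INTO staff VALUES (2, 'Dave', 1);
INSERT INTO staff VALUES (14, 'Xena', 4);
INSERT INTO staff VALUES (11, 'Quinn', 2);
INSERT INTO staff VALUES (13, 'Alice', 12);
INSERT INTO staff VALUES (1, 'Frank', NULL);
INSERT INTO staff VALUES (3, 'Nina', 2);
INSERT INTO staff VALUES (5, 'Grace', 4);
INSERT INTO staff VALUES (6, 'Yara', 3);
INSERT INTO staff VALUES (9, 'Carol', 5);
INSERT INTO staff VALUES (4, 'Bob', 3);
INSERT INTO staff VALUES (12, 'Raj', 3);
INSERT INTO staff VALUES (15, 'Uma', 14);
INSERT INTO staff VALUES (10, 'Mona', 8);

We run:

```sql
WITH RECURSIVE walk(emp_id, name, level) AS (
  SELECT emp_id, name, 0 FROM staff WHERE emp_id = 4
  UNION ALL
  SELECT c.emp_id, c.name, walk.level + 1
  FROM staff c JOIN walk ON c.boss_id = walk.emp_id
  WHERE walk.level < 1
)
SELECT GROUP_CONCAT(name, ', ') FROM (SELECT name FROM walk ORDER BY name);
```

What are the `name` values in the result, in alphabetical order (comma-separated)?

Base: emp_id=4 (Bob) at level 0.
Iteration 1: rows with boss_id in {4} -> Grace (id 5, level 1), Tom (id 8, level 1), Xena (id 14, level 1).
Iteration 2: level < 1 fails for all current rows; recursion stops.

Bob, Grace, Tom, Xena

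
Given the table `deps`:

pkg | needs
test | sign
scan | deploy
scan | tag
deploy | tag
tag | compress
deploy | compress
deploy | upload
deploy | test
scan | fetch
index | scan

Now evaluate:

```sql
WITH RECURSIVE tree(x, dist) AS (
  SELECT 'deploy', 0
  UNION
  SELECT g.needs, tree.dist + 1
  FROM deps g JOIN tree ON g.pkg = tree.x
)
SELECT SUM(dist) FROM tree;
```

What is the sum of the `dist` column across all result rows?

8

Base: (deploy, dist=0).
Iteration 1: edges from {deploy} -> (compress, dist=1), (tag, dist=1), (test, dist=1), (upload, dist=1).
Iteration 2: edges from {compress,tag,test,upload} -> (compress, dist=2), (sign, dist=2).
Iteration 3: no outgoing edges from {compress,sign}; recursion stops.
SUM(dist) = 0 + 1 + 1 + 1 + 1 + 2 + 2 = 8.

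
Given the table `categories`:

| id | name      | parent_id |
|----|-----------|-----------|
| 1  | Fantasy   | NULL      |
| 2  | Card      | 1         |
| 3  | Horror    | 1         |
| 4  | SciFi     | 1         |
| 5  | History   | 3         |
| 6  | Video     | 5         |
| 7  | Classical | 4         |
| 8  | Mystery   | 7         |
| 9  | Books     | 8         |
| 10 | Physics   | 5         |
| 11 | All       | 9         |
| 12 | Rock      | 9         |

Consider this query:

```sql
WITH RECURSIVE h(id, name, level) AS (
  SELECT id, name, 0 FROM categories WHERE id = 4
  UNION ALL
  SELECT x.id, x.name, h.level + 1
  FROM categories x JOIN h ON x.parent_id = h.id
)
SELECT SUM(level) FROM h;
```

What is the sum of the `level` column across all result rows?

Base: id=4 (SciFi) at level 0.
Iteration 1: rows with parent_id in {4} -> Classical (id 7, level 1).
Iteration 2: rows with parent_id in {7} -> Mystery (id 8, level 2).
Iteration 3: rows with parent_id in {8} -> Books (id 9, level 3).
Iteration 4: rows with parent_id in {9} -> All (id 11, level 4), Rock (id 12, level 4).
Iteration 5: no rows with parent_id in {11,12}; recursion stops.
SUM(level) = 0 + 1 + 2 + 3 + 4 + 4 = 14.

14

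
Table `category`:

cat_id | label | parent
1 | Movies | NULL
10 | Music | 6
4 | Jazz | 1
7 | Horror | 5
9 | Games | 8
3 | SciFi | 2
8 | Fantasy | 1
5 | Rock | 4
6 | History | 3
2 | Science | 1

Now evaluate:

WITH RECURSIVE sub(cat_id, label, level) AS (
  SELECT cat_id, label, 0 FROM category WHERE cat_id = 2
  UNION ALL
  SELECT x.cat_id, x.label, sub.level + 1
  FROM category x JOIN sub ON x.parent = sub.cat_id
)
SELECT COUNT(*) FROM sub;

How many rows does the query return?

Base: cat_id=2 (Science) at level 0.
Iteration 1: rows with parent in {2} -> SciFi (id 3, level 1).
Iteration 2: rows with parent in {3} -> History (id 6, level 2).
Iteration 3: rows with parent in {6} -> Music (id 10, level 3).
Iteration 4: no rows with parent in {10}; recursion stops.
Total rows emitted: 4.

4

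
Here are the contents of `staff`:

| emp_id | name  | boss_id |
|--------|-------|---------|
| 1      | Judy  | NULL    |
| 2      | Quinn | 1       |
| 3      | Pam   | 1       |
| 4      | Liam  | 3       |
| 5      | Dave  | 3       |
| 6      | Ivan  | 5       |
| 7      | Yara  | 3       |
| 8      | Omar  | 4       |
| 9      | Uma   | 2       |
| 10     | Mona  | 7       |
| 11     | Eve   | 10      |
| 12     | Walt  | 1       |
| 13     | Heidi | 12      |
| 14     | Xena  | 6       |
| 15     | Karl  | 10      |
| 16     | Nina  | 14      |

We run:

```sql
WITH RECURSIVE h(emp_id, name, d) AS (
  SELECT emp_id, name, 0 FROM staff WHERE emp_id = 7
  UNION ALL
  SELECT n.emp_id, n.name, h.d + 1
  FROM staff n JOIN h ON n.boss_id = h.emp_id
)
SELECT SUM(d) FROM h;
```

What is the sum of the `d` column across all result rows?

Base: emp_id=7 (Yara) at d 0.
Iteration 1: rows with boss_id in {7} -> Mona (id 10, d 1).
Iteration 2: rows with boss_id in {10} -> Eve (id 11, d 2), Karl (id 15, d 2).
Iteration 3: no rows with boss_id in {11,15}; recursion stops.
SUM(d) = 0 + 1 + 2 + 2 = 5.

5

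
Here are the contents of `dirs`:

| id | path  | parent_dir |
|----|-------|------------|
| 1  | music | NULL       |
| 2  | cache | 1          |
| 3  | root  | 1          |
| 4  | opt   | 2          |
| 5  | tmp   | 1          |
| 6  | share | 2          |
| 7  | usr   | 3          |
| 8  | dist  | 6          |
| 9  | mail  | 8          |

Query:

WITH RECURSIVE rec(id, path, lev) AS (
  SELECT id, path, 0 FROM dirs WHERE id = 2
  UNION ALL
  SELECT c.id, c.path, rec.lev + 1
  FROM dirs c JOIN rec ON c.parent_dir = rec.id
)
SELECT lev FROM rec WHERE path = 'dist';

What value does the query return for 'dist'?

Base: id=2 (cache) at lev 0.
Iteration 1: rows with parent_dir in {2} -> opt (id 4, lev 1), share (id 6, lev 1).
Iteration 2: rows with parent_dir in {4,6} -> dist (id 8, lev 2).
Iteration 3: rows with parent_dir in {8} -> mail (id 9, lev 3).
Iteration 4: no rows with parent_dir in {9}; recursion stops.

2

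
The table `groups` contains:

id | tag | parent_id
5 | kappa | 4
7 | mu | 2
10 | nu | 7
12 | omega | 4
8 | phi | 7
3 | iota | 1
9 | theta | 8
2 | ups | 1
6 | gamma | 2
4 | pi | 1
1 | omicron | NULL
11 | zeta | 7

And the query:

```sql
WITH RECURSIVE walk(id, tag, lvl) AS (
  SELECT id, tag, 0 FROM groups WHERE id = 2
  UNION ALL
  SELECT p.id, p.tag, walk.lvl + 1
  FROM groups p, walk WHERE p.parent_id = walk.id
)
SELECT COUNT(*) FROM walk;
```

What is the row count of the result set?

7

Base: id=2 (ups) at lvl 0.
Iteration 1: rows with parent_id in {2} -> gamma (id 6, lvl 1), mu (id 7, lvl 1).
Iteration 2: rows with parent_id in {6,7} -> phi (id 8, lvl 2), nu (id 10, lvl 2), zeta (id 11, lvl 2).
Iteration 3: rows with parent_id in {8,10,11} -> theta (id 9, lvl 3).
Iteration 4: no rows with parent_id in {9}; recursion stops.
Total rows emitted: 7.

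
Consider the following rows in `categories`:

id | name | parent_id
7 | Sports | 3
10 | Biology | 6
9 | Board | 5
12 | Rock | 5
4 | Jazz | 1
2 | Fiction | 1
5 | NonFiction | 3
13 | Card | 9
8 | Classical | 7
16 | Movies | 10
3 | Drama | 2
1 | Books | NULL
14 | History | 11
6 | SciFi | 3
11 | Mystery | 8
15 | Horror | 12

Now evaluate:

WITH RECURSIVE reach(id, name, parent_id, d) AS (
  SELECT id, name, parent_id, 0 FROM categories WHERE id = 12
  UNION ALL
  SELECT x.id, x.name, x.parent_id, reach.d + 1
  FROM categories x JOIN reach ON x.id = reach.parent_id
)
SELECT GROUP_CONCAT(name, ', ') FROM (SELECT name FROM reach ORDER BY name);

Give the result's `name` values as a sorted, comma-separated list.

Books, Drama, Fiction, NonFiction, Rock

Base: id=12 (Rock), parent_id=5, d 0.
Iteration 1: join on id=5 -> NonFiction (id 5, parent_id=3, d 1).
Iteration 2: join on id=3 -> Drama (id 3, parent_id=2, d 2).
Iteration 3: join on id=2 -> Fiction (id 2, parent_id=1, d 3).
Iteration 4: join on id=1 -> Books (id 1, parent_id=NULL, d 4).
Iteration 5: parent_id is NULL; no match; recursion stops.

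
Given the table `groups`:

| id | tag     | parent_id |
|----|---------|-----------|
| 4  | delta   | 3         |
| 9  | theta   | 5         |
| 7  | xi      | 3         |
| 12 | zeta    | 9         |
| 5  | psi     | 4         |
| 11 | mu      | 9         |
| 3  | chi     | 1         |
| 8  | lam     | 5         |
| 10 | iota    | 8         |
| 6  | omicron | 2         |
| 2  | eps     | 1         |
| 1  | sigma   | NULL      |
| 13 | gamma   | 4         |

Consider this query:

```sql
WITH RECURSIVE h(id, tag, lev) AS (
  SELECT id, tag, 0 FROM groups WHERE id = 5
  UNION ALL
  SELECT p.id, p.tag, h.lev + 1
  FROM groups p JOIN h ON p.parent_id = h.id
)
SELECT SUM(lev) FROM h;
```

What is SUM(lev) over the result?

8

Base: id=5 (psi) at lev 0.
Iteration 1: rows with parent_id in {5} -> lam (id 8, lev 1), theta (id 9, lev 1).
Iteration 2: rows with parent_id in {8,9} -> iota (id 10, lev 2), mu (id 11, lev 2), zeta (id 12, lev 2).
Iteration 3: no rows with parent_id in {10,11,12}; recursion stops.
SUM(lev) = 0 + 1 + 1 + 2 + 2 + 2 = 8.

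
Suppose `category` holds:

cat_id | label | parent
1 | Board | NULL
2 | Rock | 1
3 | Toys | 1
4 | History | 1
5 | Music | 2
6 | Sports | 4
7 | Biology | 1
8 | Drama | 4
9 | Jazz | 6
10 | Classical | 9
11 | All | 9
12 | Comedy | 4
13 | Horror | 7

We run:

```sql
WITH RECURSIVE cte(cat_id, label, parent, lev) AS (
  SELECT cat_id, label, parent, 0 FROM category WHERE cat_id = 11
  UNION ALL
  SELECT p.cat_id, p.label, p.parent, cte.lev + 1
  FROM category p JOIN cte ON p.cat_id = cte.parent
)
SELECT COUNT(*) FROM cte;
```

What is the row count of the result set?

Base: cat_id=11 (All), parent=9, lev 0.
Iteration 1: join on cat_id=9 -> Jazz (id 9, parent=6, lev 1).
Iteration 2: join on cat_id=6 -> Sports (id 6, parent=4, lev 2).
Iteration 3: join on cat_id=4 -> History (id 4, parent=1, lev 3).
Iteration 4: join on cat_id=1 -> Board (id 1, parent=NULL, lev 4).
Iteration 5: parent is NULL; no match; recursion stops.
Total rows emitted: 5.

5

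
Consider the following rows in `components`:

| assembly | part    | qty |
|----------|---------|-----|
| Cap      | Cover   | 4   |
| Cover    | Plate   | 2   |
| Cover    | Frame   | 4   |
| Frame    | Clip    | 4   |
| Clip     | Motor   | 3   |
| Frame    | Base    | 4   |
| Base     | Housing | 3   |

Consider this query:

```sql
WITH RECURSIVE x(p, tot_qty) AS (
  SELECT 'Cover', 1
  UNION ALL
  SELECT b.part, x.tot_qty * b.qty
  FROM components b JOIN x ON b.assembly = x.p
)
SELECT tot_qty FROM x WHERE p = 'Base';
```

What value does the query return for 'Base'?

Base: (Cover, tot_qty=1).
Iteration 1: components of {Cover} -> Frame = 1*4 = 4, Plate = 1*2 = 2.
Iteration 2: components of {Frame,Plate} -> Base = 4*4 = 16, Clip = 4*4 = 16.
Iteration 3: components of {Base,Clip} -> Housing = 16*3 = 48, Motor = 16*3 = 48.
Iteration 4: no further components; recursion stops.

16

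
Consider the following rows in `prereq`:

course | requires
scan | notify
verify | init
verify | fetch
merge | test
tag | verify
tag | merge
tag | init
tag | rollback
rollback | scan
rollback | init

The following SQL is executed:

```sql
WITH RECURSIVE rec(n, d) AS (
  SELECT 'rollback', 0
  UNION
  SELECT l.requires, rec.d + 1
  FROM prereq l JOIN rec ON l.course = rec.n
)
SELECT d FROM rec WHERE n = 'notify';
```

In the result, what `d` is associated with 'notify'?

2

Base: (rollback, d=0).
Iteration 1: edges from {rollback} -> (init, d=1), (scan, d=1).
Iteration 2: edges from {init,scan} -> (notify, d=2).
Iteration 3: no outgoing edges from {notify}; recursion stops.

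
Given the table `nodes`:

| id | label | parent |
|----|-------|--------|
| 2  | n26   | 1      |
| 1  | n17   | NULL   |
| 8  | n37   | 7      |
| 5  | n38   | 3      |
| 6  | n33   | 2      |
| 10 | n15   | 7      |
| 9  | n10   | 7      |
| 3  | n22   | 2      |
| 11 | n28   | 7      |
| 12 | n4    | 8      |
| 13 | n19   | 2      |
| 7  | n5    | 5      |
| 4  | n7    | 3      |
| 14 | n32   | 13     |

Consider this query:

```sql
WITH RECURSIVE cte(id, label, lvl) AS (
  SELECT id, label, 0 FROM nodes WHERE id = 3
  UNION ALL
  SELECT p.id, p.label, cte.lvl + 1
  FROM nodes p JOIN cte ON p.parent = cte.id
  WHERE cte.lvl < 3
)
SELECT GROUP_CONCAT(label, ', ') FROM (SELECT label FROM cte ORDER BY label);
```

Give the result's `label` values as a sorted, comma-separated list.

Base: id=3 (n22) at lvl 0.
Iteration 1: rows with parent in {3} -> n7 (id 4, lvl 1), n38 (id 5, lvl 1).
Iteration 2: rows with parent in {4,5} -> n5 (id 7, lvl 2).
Iteration 3: rows with parent in {7} -> n37 (id 8, lvl 3), n10 (id 9, lvl 3), n15 (id 10, lvl 3), n28 (id 11, lvl 3).
Iteration 4: lvl < 3 fails for all current rows; recursion stops.

n10, n15, n22, n28, n37, n38, n5, n7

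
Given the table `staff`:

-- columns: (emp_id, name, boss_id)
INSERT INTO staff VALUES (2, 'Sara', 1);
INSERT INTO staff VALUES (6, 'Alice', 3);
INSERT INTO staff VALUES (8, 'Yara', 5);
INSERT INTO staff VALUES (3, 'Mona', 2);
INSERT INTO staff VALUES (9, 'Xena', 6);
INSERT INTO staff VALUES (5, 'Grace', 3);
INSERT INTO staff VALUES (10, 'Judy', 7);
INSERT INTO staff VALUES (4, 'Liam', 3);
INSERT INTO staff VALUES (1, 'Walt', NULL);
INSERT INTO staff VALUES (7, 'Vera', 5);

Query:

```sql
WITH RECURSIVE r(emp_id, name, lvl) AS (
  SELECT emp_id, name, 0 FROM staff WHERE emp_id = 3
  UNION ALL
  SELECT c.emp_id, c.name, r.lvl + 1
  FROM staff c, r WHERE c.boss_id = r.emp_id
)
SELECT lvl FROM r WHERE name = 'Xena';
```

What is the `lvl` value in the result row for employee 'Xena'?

2

Base: emp_id=3 (Mona) at lvl 0.
Iteration 1: rows with boss_id in {3} -> Liam (id 4, lvl 1), Grace (id 5, lvl 1), Alice (id 6, lvl 1).
Iteration 2: rows with boss_id in {4,5,6} -> Vera (id 7, lvl 2), Yara (id 8, lvl 2), Xena (id 9, lvl 2).
Iteration 3: rows with boss_id in {7,8,9} -> Judy (id 10, lvl 3).
Iteration 4: no rows with boss_id in {10}; recursion stops.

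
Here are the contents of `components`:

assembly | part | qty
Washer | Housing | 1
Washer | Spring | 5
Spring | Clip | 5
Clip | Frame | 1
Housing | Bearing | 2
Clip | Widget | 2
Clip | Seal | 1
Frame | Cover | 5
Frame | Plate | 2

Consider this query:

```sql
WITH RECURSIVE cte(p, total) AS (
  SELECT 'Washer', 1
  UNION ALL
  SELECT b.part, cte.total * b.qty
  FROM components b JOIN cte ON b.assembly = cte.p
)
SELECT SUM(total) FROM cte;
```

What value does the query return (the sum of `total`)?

Base: (Washer, total=1).
Iteration 1: components of {Washer} -> Housing = 1*1 = 1, Spring = 1*5 = 5.
Iteration 2: components of {Housing,Spring} -> Bearing = 1*2 = 2, Clip = 5*5 = 25.
Iteration 3: components of {Bearing,Clip} -> Frame = 25*1 = 25, Seal = 25*1 = 25, Widget = 25*2 = 50.
Iteration 4: components of {Frame,Seal,Widget} -> Cover = 25*5 = 125, Plate = 25*2 = 50.
Iteration 5: no further components; recursion stops.
SUM(total) = 1 + 1 + 5 + 2 + 25 + 25 + 50 + 25 + 125 + 50 = 309.

309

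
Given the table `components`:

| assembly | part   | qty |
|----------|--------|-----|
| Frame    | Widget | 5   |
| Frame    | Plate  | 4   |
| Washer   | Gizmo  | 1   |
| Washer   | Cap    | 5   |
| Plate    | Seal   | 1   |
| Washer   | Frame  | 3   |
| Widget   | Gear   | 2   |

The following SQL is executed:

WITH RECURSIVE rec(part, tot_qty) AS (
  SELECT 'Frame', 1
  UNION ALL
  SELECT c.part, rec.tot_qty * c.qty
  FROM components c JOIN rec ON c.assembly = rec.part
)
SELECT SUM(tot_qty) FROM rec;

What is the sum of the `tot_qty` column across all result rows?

Base: (Frame, tot_qty=1).
Iteration 1: components of {Frame} -> Plate = 1*4 = 4, Widget = 1*5 = 5.
Iteration 2: components of {Plate,Widget} -> Gear = 5*2 = 10, Seal = 4*1 = 4.
Iteration 3: no further components; recursion stops.
SUM(tot_qty) = 1 + 5 + 4 + 10 + 4 = 24.

24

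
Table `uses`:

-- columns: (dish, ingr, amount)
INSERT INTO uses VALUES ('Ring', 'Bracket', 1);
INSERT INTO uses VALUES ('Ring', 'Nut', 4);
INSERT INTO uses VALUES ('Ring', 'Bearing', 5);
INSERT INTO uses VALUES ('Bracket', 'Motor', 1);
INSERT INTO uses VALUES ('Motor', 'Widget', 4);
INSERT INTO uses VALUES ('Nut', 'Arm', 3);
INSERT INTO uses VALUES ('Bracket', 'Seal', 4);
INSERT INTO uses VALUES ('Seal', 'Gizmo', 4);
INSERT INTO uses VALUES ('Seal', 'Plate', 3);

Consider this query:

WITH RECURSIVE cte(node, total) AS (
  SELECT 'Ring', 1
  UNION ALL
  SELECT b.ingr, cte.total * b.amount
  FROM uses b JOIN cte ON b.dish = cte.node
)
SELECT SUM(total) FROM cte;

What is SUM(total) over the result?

60

Base: (Ring, total=1).
Iteration 1: components of {Ring} -> Bearing = 1*5 = 5, Bracket = 1*1 = 1, Nut = 1*4 = 4.
Iteration 2: components of {Bearing,Bracket,Nut} -> Arm = 4*3 = 12, Motor = 1*1 = 1, Seal = 1*4 = 4.
Iteration 3: components of {Arm,Motor,Seal} -> Gizmo = 4*4 = 16, Plate = 4*3 = 12, Widget = 1*4 = 4.
Iteration 4: no further components; recursion stops.
SUM(total) = 1 + 1 + 4 + 5 + 1 + 4 + 12 + 4 + 16 + 12 = 60.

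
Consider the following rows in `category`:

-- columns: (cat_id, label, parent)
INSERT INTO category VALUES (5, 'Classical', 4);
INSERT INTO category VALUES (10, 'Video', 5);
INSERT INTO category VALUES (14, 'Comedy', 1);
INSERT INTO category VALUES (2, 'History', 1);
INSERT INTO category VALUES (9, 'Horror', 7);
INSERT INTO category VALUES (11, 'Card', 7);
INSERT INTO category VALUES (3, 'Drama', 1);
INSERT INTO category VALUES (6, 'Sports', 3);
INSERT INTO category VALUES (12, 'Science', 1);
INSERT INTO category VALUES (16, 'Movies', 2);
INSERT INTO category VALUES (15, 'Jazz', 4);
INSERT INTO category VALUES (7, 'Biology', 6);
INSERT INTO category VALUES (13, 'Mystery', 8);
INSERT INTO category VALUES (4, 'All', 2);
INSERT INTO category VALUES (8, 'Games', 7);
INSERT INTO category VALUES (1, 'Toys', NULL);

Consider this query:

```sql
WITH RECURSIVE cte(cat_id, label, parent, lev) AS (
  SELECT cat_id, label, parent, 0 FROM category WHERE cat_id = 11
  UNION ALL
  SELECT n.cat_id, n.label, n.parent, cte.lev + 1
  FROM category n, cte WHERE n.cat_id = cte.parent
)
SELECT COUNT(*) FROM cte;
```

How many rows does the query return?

Base: cat_id=11 (Card), parent=7, lev 0.
Iteration 1: join on cat_id=7 -> Biology (id 7, parent=6, lev 1).
Iteration 2: join on cat_id=6 -> Sports (id 6, parent=3, lev 2).
Iteration 3: join on cat_id=3 -> Drama (id 3, parent=1, lev 3).
Iteration 4: join on cat_id=1 -> Toys (id 1, parent=NULL, lev 4).
Iteration 5: parent is NULL; no match; recursion stops.
Total rows emitted: 5.

5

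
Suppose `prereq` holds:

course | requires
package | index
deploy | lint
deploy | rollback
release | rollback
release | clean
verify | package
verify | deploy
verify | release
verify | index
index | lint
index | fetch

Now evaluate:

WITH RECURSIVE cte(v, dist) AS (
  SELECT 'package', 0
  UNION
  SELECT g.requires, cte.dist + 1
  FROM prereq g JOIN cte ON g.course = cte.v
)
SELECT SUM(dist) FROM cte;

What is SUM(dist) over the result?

5

Base: (package, dist=0).
Iteration 1: edges from {package} -> (index, dist=1).
Iteration 2: edges from {index} -> (fetch, dist=2), (lint, dist=2).
Iteration 3: no outgoing edges from {fetch,lint}; recursion stops.
SUM(dist) = 0 + 1 + 2 + 2 = 5.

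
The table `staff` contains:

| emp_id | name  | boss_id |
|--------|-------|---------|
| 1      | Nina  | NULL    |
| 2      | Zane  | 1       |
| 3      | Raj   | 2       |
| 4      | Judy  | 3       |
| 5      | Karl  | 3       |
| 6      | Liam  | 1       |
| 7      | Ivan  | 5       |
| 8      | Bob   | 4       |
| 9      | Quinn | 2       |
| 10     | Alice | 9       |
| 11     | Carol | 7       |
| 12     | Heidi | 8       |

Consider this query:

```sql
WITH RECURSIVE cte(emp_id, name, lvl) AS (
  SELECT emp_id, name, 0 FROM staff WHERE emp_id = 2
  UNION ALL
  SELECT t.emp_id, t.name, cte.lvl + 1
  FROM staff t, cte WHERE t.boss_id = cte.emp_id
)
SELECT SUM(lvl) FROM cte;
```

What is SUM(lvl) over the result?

Base: emp_id=2 (Zane) at lvl 0.
Iteration 1: rows with boss_id in {2} -> Raj (id 3, lvl 1), Quinn (id 9, lvl 1).
Iteration 2: rows with boss_id in {3,9} -> Judy (id 4, lvl 2), Karl (id 5, lvl 2), Alice (id 10, lvl 2).
Iteration 3: rows with boss_id in {4,5,10} -> Ivan (id 7, lvl 3), Bob (id 8, lvl 3).
Iteration 4: rows with boss_id in {7,8} -> Carol (id 11, lvl 4), Heidi (id 12, lvl 4).
Iteration 5: no rows with boss_id in {11,12}; recursion stops.
SUM(lvl) = 0 + 1 + 1 + 2 + 2 + 2 + 3 + 3 + 4 + 4 = 22.

22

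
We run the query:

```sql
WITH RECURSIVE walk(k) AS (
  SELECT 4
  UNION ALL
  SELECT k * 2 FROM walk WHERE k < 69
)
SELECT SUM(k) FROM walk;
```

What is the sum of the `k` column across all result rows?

Base: k=4.
Iteration 1: 4 < 69 holds -> k = 4 * 2 = 8.
Iteration 2: 8 < 69 holds -> k = 8 * 2 = 16.
Iteration 3: 16 < 69 holds -> k = 16 * 2 = 32.
Iteration 4: 32 < 69 holds -> k = 32 * 2 = 64.
Iteration 5: 64 < 69 holds -> k = 64 * 2 = 128.
Iteration 6: 128 < 69 fails; recursion stops.
SUM(k) = 4 + 8 + 16 + 32 + 64 + 128 = 252.

252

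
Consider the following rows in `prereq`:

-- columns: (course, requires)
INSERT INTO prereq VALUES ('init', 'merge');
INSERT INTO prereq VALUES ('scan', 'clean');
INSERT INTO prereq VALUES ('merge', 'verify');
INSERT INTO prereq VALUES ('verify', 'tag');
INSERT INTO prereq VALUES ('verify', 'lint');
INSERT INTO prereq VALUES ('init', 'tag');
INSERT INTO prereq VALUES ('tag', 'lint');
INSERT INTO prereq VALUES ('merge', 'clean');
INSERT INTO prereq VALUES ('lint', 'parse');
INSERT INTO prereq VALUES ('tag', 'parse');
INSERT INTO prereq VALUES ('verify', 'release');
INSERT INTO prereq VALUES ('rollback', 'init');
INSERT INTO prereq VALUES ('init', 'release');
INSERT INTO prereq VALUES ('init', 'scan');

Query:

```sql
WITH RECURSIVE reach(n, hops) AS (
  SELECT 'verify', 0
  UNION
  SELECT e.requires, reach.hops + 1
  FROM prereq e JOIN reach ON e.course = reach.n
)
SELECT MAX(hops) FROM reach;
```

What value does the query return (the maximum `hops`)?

3

Base: (verify, hops=0).
Iteration 1: edges from {verify} -> (lint, hops=1), (release, hops=1), (tag, hops=1).
Iteration 2: edges from {lint,release,tag} -> (lint, hops=2), (parse, hops=2). [UNION drops 1 duplicate row(s)]
Iteration 3: edges from {lint,parse} -> (parse, hops=3).
Iteration 4: no outgoing edges from {parse}; recursion stops.
hops values: 0, 1, 1, 1, 2, 2, 3; the maximum is 3.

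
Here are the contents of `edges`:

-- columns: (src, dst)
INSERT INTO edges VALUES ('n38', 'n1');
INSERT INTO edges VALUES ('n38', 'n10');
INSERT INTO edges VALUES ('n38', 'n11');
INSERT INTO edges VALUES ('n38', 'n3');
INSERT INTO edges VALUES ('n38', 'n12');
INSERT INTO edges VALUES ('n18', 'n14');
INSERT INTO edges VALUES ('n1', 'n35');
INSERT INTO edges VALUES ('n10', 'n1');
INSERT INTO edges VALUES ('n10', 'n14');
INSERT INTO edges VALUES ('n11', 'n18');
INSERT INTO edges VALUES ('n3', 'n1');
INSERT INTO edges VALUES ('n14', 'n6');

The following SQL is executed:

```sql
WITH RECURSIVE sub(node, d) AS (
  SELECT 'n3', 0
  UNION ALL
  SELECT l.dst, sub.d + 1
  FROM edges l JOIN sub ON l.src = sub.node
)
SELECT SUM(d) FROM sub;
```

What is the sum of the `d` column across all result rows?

3

Base: (n3, d=0).
Iteration 1: edges from {n3} -> (n1, d=1).
Iteration 2: edges from {n1} -> (n35, d=2).
Iteration 3: no outgoing edges from {n35}; recursion stops.
SUM(d) = 0 + 1 + 2 = 3.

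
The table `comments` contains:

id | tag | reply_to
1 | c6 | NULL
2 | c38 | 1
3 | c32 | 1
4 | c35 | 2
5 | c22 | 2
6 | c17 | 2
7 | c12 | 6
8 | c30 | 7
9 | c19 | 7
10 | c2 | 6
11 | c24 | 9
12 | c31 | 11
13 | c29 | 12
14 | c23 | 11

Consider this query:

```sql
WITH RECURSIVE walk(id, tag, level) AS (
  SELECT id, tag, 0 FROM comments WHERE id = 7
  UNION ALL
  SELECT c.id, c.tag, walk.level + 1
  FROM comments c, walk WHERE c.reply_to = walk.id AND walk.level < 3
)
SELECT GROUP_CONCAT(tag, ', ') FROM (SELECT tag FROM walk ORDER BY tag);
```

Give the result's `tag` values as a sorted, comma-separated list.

Base: id=7 (c12) at level 0.
Iteration 1: rows with reply_to in {7} -> c30 (id 8, level 1), c19 (id 9, level 1).
Iteration 2: rows with reply_to in {8,9} -> c24 (id 11, level 2).
Iteration 3: rows with reply_to in {11} -> c31 (id 12, level 3), c23 (id 14, level 3).
Iteration 4: level < 3 fails for all current rows; recursion stops.

c12, c19, c23, c24, c30, c31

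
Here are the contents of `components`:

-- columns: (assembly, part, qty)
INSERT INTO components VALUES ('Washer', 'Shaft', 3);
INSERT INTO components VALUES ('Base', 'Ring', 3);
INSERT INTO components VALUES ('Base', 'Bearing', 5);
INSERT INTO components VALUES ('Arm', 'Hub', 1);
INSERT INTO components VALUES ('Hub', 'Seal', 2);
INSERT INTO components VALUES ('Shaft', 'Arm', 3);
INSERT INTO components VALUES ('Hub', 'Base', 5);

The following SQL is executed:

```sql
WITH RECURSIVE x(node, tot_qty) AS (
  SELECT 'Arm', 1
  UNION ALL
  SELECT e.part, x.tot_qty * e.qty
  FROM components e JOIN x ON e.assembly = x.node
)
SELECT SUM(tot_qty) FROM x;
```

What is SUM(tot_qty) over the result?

Base: (Arm, tot_qty=1).
Iteration 1: components of {Arm} -> Hub = 1*1 = 1.
Iteration 2: components of {Hub} -> Base = 1*5 = 5, Seal = 1*2 = 2.
Iteration 3: components of {Base,Seal} -> Bearing = 5*5 = 25, Ring = 5*3 = 15.
Iteration 4: no further components; recursion stops.
SUM(tot_qty) = 1 + 1 + 2 + 5 + 25 + 15 = 49.

49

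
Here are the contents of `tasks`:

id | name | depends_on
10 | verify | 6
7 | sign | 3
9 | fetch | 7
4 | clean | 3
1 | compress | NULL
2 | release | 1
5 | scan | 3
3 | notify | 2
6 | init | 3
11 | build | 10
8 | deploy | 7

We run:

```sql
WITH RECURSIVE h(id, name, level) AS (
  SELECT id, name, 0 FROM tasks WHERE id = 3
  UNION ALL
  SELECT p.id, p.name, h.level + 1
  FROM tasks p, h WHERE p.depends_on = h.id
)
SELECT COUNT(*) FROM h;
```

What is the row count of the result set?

Base: id=3 (notify) at level 0.
Iteration 1: rows with depends_on in {3} -> clean (id 4, level 1), scan (id 5, level 1), init (id 6, level 1), sign (id 7, level 1).
Iteration 2: rows with depends_on in {4,5,6,7} -> deploy (id 8, level 2), fetch (id 9, level 2), verify (id 10, level 2).
Iteration 3: rows with depends_on in {8,9,10} -> build (id 11, level 3).
Iteration 4: no rows with depends_on in {11}; recursion stops.
Total rows emitted: 9.

9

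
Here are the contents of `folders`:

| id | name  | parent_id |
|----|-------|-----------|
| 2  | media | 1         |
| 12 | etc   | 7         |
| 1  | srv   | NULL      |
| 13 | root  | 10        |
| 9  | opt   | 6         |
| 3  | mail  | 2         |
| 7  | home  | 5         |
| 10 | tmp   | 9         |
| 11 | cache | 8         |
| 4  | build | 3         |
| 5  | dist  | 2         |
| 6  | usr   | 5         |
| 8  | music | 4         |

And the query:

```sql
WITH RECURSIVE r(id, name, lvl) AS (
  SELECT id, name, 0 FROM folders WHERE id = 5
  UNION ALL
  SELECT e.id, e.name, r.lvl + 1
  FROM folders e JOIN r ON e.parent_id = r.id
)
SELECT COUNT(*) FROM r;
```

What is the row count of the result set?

Base: id=5 (dist) at lvl 0.
Iteration 1: rows with parent_id in {5} -> usr (id 6, lvl 1), home (id 7, lvl 1).
Iteration 2: rows with parent_id in {6,7} -> opt (id 9, lvl 2), etc (id 12, lvl 2).
Iteration 3: rows with parent_id in {9,12} -> tmp (id 10, lvl 3).
Iteration 4: rows with parent_id in {10} -> root (id 13, lvl 4).
Iteration 5: no rows with parent_id in {13}; recursion stops.
Total rows emitted: 7.

7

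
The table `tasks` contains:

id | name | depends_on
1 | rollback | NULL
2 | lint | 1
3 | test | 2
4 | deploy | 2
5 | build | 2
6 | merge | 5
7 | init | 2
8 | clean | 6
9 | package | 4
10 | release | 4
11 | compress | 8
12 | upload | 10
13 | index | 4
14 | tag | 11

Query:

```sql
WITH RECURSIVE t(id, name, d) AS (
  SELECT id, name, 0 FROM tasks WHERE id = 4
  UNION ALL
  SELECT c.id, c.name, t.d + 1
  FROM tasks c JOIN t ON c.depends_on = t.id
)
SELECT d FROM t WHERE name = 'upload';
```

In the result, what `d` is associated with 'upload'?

2

Base: id=4 (deploy) at d 0.
Iteration 1: rows with depends_on in {4} -> package (id 9, d 1), release (id 10, d 1), index (id 13, d 1).
Iteration 2: rows with depends_on in {9,10,13} -> upload (id 12, d 2).
Iteration 3: no rows with depends_on in {12}; recursion stops.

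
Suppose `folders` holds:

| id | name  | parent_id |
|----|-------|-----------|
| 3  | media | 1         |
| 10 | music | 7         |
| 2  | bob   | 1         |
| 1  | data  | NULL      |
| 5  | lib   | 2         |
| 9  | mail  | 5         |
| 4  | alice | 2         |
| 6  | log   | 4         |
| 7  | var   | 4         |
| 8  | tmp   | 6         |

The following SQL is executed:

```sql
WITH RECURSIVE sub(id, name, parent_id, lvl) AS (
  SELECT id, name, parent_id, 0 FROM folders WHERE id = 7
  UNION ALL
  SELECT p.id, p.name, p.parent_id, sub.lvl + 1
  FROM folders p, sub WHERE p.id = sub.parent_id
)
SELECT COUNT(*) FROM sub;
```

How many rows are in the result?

4

Base: id=7 (var), parent_id=4, lvl 0.
Iteration 1: join on id=4 -> alice (id 4, parent_id=2, lvl 1).
Iteration 2: join on id=2 -> bob (id 2, parent_id=1, lvl 2).
Iteration 3: join on id=1 -> data (id 1, parent_id=NULL, lvl 3).
Iteration 4: parent_id is NULL; no match; recursion stops.
Total rows emitted: 4.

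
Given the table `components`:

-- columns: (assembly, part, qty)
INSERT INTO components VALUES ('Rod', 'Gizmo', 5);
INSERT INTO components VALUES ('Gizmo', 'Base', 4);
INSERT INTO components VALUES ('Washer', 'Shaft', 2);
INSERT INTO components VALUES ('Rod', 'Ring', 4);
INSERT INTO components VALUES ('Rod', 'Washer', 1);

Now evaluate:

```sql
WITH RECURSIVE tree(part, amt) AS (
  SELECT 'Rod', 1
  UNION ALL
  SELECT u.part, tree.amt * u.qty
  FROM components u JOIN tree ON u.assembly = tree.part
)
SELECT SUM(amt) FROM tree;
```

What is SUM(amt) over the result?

33

Base: (Rod, amt=1).
Iteration 1: components of {Rod} -> Gizmo = 1*5 = 5, Ring = 1*4 = 4, Washer = 1*1 = 1.
Iteration 2: components of {Gizmo,Ring,Washer} -> Base = 5*4 = 20, Shaft = 1*2 = 2.
Iteration 3: no further components; recursion stops.
SUM(amt) = 1 + 5 + 4 + 1 + 20 + 2 = 33.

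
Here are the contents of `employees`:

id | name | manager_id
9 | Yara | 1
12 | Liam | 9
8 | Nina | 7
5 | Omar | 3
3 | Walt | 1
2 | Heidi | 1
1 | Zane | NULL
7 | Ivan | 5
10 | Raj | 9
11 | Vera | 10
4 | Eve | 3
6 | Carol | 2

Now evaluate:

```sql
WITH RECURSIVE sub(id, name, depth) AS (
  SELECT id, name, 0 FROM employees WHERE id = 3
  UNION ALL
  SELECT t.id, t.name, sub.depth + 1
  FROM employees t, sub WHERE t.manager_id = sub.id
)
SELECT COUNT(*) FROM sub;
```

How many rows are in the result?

Base: id=3 (Walt) at depth 0.
Iteration 1: rows with manager_id in {3} -> Eve (id 4, depth 1), Omar (id 5, depth 1).
Iteration 2: rows with manager_id in {4,5} -> Ivan (id 7, depth 2).
Iteration 3: rows with manager_id in {7} -> Nina (id 8, depth 3).
Iteration 4: no rows with manager_id in {8}; recursion stops.
Total rows emitted: 5.

5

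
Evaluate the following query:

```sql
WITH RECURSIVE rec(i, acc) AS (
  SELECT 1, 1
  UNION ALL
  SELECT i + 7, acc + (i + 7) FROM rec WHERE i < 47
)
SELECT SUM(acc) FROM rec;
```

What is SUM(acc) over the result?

624

Base: i=1, acc=1.
Iteration 1: 1 < 47 holds -> i = 1 + 7 = 8, acc = 1 + 8 = 9.
Iteration 2: 8 < 47 holds -> i = 8 + 7 = 15, acc = 9 + 15 = 24.
Iteration 3: 15 < 47 holds -> i = 15 + 7 = 22, acc = 24 + 22 = 46.
Iteration 4: 22 < 47 holds -> i = 22 + 7 = 29, acc = 46 + 29 = 75.
Iteration 5: 29 < 47 holds -> i = 29 + 7 = 36, acc = 75 + 36 = 111.
Iteration 6: 36 < 47 holds -> i = 36 + 7 = 43, acc = 111 + 43 = 154.
Iteration 7: 43 < 47 holds -> i = 43 + 7 = 50, acc = 154 + 50 = 204.
Iteration 8: 50 < 47 fails; recursion stops.
SUM(acc) = 1 + 9 + 24 + 46 + 75 + 111 + 154 + 204 = 624.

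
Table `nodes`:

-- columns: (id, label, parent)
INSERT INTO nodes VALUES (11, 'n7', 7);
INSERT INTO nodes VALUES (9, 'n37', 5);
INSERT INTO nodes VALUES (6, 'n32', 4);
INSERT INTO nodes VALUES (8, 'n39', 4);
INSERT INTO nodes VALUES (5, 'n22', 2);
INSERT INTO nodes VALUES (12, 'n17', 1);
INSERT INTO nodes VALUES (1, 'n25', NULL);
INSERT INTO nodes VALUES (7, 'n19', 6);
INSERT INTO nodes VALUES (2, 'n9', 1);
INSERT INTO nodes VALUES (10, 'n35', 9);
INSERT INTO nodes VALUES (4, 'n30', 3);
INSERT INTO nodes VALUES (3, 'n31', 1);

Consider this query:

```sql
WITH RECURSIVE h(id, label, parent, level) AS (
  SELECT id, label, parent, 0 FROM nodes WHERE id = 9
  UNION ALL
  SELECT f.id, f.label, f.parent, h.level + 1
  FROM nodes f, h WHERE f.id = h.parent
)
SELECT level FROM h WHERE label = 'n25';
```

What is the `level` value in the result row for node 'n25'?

Base: id=9 (n37), parent=5, level 0.
Iteration 1: join on id=5 -> n22 (id 5, parent=2, level 1).
Iteration 2: join on id=2 -> n9 (id 2, parent=1, level 2).
Iteration 3: join on id=1 -> n25 (id 1, parent=NULL, level 3).
Iteration 4: parent is NULL; no match; recursion stops.

3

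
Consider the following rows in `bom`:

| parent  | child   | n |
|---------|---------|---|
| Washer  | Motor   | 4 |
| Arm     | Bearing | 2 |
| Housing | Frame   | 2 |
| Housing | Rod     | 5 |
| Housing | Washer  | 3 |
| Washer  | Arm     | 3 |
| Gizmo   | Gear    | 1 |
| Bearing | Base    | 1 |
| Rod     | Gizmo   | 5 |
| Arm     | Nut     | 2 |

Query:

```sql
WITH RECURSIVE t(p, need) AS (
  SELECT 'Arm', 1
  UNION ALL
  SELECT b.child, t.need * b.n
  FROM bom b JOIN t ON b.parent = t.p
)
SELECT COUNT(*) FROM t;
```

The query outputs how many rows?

4

Base: (Arm, need=1).
Iteration 1: components of {Arm} -> Bearing = 1*2 = 2, Nut = 1*2 = 2.
Iteration 2: components of {Bearing,Nut} -> Base = 2*1 = 2.
Iteration 3: no further components; recursion stops.
Total rows emitted: 4.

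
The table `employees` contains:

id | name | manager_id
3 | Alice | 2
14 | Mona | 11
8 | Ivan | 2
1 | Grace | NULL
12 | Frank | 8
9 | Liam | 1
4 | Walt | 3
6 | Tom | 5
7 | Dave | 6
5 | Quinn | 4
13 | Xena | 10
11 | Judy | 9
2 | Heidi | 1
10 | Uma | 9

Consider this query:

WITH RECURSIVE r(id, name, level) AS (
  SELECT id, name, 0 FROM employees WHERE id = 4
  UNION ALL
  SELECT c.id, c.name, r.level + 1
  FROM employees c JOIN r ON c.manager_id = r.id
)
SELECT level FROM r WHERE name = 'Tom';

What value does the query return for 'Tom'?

Base: id=4 (Walt) at level 0.
Iteration 1: rows with manager_id in {4} -> Quinn (id 5, level 1).
Iteration 2: rows with manager_id in {5} -> Tom (id 6, level 2).
Iteration 3: rows with manager_id in {6} -> Dave (id 7, level 3).
Iteration 4: no rows with manager_id in {7}; recursion stops.

2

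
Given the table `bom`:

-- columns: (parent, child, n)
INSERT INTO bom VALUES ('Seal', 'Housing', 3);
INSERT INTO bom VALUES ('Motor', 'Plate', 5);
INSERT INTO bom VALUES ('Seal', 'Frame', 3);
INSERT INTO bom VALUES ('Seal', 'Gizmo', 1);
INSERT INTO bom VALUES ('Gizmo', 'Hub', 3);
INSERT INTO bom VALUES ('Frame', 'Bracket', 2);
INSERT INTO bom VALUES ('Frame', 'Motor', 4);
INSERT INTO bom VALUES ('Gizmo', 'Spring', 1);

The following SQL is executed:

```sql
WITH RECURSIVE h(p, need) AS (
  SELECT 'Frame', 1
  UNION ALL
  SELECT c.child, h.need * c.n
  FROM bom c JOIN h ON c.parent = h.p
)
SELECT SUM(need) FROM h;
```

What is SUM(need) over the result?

Base: (Frame, need=1).
Iteration 1: components of {Frame} -> Bracket = 1*2 = 2, Motor = 1*4 = 4.
Iteration 2: components of {Bracket,Motor} -> Plate = 4*5 = 20.
Iteration 3: no further components; recursion stops.
SUM(need) = 1 + 4 + 2 + 20 = 27.

27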